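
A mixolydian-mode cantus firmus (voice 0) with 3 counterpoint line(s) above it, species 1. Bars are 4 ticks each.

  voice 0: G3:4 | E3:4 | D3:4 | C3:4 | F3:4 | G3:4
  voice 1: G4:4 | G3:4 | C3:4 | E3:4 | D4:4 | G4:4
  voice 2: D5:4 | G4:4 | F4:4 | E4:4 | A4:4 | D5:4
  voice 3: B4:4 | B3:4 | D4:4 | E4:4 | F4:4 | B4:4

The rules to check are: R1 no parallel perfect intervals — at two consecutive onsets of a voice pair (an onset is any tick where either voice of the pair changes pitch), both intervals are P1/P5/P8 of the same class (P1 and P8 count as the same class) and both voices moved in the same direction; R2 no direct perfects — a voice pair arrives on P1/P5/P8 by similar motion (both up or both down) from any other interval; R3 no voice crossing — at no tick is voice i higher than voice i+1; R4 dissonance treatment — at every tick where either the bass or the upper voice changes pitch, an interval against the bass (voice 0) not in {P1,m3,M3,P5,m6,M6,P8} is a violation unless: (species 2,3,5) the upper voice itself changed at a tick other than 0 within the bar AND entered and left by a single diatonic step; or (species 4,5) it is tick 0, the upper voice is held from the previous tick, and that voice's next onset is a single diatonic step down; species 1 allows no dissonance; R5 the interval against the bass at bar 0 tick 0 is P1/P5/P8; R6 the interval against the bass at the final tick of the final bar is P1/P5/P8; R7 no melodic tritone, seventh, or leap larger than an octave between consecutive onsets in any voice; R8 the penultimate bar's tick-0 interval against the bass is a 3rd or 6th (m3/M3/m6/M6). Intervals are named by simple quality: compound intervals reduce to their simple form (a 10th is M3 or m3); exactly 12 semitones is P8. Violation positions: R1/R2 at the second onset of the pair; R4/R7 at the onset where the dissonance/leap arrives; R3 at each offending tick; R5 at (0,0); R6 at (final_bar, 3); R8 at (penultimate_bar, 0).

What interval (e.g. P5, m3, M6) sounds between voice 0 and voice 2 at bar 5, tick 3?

voice 0=G3 voice 2=D5 -> P5

P5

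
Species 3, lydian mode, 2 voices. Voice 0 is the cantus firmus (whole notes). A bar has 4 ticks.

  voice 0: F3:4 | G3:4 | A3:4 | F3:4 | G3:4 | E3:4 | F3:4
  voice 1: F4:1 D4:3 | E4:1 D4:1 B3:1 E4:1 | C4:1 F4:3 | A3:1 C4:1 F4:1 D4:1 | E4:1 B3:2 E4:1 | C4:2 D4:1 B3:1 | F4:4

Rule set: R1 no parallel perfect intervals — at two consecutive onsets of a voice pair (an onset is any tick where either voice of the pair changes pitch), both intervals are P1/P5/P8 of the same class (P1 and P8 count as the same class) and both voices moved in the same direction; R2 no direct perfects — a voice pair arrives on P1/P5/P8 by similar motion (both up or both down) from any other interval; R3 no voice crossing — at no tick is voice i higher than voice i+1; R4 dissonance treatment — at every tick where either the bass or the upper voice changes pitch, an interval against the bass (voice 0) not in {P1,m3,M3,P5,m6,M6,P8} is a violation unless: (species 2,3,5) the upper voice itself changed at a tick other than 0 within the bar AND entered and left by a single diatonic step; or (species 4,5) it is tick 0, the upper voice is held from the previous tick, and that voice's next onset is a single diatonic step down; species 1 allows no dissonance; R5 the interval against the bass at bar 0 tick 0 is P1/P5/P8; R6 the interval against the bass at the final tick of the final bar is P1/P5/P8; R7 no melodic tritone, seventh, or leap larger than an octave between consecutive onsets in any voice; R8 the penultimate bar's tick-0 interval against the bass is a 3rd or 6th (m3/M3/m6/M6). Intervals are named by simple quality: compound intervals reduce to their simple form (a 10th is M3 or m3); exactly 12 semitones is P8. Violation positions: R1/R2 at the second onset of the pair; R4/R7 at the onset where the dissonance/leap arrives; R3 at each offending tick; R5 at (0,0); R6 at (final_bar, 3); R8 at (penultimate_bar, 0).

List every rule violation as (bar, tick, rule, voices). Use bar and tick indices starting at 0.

(5, 2, R4, (0, 1))
(6, 0, R2, (0, 1))
(6, 0, R7, (1,))

bar 0: v0=F3 v1=F4 downbeat P8
bar 1: v0=G3 v1=E4 downbeat M6
bar 2: v0=A3 v1=C4 downbeat m3
bar 3: v0=F3 v1=A3 downbeat M3
bar 4: v0=G3 v1=E4 downbeat M6
bar 5: v0=E3 v1=C4 downbeat m6
bar 6: v0=F3 v1=F4 downbeat P8
  -> R4 @ bar 5 tick 2 v(0, 1): E3/D4 m7 untreated
  -> R2 @ bar 6 tick 0 v(0, 1): E3/B3 P5 -> F3/F4 P8 similar
  -> R7 @ bar 6 tick 0 v(1,): B3->F4 leap 6st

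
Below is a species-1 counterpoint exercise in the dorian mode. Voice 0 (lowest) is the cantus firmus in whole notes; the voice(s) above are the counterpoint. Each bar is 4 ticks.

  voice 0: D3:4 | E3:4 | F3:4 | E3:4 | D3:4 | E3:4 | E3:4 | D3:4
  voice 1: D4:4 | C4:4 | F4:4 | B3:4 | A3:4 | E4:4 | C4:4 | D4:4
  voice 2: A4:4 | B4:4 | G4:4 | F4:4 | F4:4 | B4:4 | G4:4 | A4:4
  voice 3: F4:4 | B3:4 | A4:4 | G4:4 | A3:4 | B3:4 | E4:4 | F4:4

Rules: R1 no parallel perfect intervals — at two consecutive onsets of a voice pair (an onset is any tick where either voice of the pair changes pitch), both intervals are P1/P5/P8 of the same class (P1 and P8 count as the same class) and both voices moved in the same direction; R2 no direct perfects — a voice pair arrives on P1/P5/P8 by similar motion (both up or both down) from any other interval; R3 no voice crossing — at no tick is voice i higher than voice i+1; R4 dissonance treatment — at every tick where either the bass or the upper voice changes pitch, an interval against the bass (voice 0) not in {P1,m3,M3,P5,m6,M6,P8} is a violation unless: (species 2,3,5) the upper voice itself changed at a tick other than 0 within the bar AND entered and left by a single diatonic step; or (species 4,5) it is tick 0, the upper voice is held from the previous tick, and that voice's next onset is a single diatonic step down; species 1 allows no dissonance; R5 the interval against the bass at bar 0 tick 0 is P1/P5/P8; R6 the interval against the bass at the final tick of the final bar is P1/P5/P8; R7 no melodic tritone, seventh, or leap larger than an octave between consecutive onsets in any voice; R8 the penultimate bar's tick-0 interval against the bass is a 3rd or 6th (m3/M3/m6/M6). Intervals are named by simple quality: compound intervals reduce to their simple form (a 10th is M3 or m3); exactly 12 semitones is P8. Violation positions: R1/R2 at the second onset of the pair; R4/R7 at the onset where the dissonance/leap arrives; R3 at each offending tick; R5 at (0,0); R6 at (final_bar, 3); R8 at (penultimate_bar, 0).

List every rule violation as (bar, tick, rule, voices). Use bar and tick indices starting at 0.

bar 0: v0=D3 v1=D4 v2=A4 v3=F4 downbeat m3
bar 1: v0=E3 v1=C4 v2=B4 v3=B3 downbeat P5
bar 2: v0=F3 v1=F4 v2=G4 v3=A4 downbeat M3
bar 3: v0=E3 v1=B3 v2=F4 v3=G4 downbeat m3
bar 4: v0=D3 v1=A3 v2=F4 v3=A3 downbeat P5
bar 5: v0=E3 v1=E4 v2=B4 v3=B3 downbeat P5
bar 6: v0=E3 v1=C4 v2=G4 v3=E4 downbeat P8
bar 7: v0=D3 v1=D4 v2=A4 v3=F4 downbeat m3
  -> R3 @ bar 0 tick 0 v(2, 3): A4 above F4
  -> R5 @ bar 0 tick 0 v(0, 3): opens on m3
  -> R3 @ bar 0 tick 1 v(2, 3): A4 above F4
  -> R3 @ bar 0 tick 2 v(2, 3): A4 above F4
  -> R3 @ bar 0 tick 3 v(2, 3): A4 above F4
  -> R1 @ bar 1 tick 0 v(0, 2): D3/A4 P5 -> E3/B4 P5 similar
  -> R3 @ bar 1 tick 0 v(2, 3): B4 above B3
  -> R7 @ bar 1 tick 0 v(3,): F4->B3 leap 6st
  -> R3 @ bar 1 tick 1 v(2, 3): B4 above B3
  -> R3 @ bar 1 tick 2 v(2, 3): B4 above B3
  -> R3 @ bar 1 tick 3 v(2, 3): B4 above B3
  -> R2 @ bar 2 tick 0 v(0, 1): E3/C4 m6 -> F3/F4 P8 similar
  -> R4 @ bar 2 tick 0 v(0, 2): F3/G4 M2 untreated
  -> R7 @ bar 2 tick 0 v(3,): B3->A4 leap 10st
  -> R2 @ bar 3 tick 0 v(0, 1): F3/F4 P8 -> E3/B3 P5 similar
  -> R4 @ bar 3 tick 0 v(0, 2): E3/F4 m2 untreated
  -> R7 @ bar 3 tick 0 v(1,): F4->B3 leap 6st
  -> R1 @ bar 4 tick 0 v(0, 1): E3/B3 P5 -> D3/A3 P5 similar
  -> R2 @ bar 4 tick 0 v(0, 3): E3/G4 m3 -> D3/A3 P5 similar
  -> R2 @ bar 4 tick 0 v(1, 3): B3/G4 m6 -> A3/A3 P1 similar
  -> R3 @ bar 4 tick 0 v(2, 3): F4 above A3
  -> R7 @ bar 4 tick 0 v(3,): G4->A3 leap 10st
  -> R3 @ bar 4 tick 1 v(2, 3): F4 above A3
  -> R3 @ bar 4 tick 2 v(2, 3): F4 above A3
  -> R3 @ bar 4 tick 3 v(2, 3): F4 above A3
  -> R1 @ bar 5 tick 0 v(0, 3): D3/A3 P5 -> E3/B3 P5 similar
  -> R2 @ bar 5 tick 0 v(0, 1): D3/A3 P5 -> E3/E4 P8 similar
  -> R2 @ bar 5 tick 0 v(0, 2): D3/F4 m3 -> E3/B4 P5 similar
  -> R2 @ bar 5 tick 0 v(1, 2): A3/F4 m6 -> E4/B4 P5 similar
  -> R2 @ bar 5 tick 0 v(2, 3): F4/A3 m6 -> B4/B3 P8 similar
  -> R3 @ bar 5 tick 0 v(2, 3): B4 above B3
  -> R7 @ bar 5 tick 0 v(2,): F4->B4 leap 6st
  -> R3 @ bar 5 tick 1 v(2, 3): B4 above B3
  -> R3 @ bar 5 tick 2 v(2, 3): B4 above B3
  -> R3 @ bar 5 tick 3 v(2, 3): B4 above B3
  -> R1 @ bar 6 tick 0 v(1, 2): E4/B4 P5 -> C4/G4 P5 similar
  -> R3 @ bar 6 tick 0 v(2, 3): G4 above E4
  -> R8 @ bar 6 tick 0 v(0, 3): penult P8 not 3rd/6th
  -> R3 @ bar 6 tick 1 v(2, 3): G4 above E4
  -> R3 @ bar 6 tick 2 v(2, 3): G4 above E4
  -> R3 @ bar 6 tick 3 v(2, 3): G4 above E4
  -> R1 @ bar 7 tick 0 v(1, 2): C4/G4 P5 -> D4/A4 P5 similar
  -> R3 @ bar 7 tick 0 v(2, 3): A4 above F4
  -> R3 @ bar 7 tick 1 v(2, 3): A4 above F4
  -> R3 @ bar 7 tick 2 v(2, 3): A4 above F4
  -> R3 @ bar 7 tick 3 v(2, 3): A4 above F4
  -> R6 @ bar 7 tick 3 v(0, 3): closes on m3

(0, 0, R3, (2, 3))
(0, 0, R5, (0, 3))
(0, 1, R3, (2, 3))
(0, 2, R3, (2, 3))
(0, 3, R3, (2, 3))
(1, 0, R1, (0, 2))
(1, 0, R3, (2, 3))
(1, 0, R7, (3,))
(1, 1, R3, (2, 3))
(1, 2, R3, (2, 3))
(1, 3, R3, (2, 3))
(2, 0, R2, (0, 1))
(2, 0, R4, (0, 2))
(2, 0, R7, (3,))
(3, 0, R2, (0, 1))
(3, 0, R4, (0, 2))
(3, 0, R7, (1,))
(4, 0, R1, (0, 1))
(4, 0, R2, (0, 3))
(4, 0, R2, (1, 3))
(4, 0, R3, (2, 3))
(4, 0, R7, (3,))
(4, 1, R3, (2, 3))
(4, 2, R3, (2, 3))
(4, 3, R3, (2, 3))
(5, 0, R1, (0, 3))
(5, 0, R2, (0, 1))
(5, 0, R2, (0, 2))
(5, 0, R2, (1, 2))
(5, 0, R2, (2, 3))
(5, 0, R3, (2, 3))
(5, 0, R7, (2,))
(5, 1, R3, (2, 3))
(5, 2, R3, (2, 3))
(5, 3, R3, (2, 3))
(6, 0, R1, (1, 2))
(6, 0, R3, (2, 3))
(6, 0, R8, (0, 3))
(6, 1, R3, (2, 3))
(6, 2, R3, (2, 3))
(6, 3, R3, (2, 3))
(7, 0, R1, (1, 2))
(7, 0, R3, (2, 3))
(7, 1, R3, (2, 3))
(7, 2, R3, (2, 3))
(7, 3, R3, (2, 3))
(7, 3, R6, (0, 3))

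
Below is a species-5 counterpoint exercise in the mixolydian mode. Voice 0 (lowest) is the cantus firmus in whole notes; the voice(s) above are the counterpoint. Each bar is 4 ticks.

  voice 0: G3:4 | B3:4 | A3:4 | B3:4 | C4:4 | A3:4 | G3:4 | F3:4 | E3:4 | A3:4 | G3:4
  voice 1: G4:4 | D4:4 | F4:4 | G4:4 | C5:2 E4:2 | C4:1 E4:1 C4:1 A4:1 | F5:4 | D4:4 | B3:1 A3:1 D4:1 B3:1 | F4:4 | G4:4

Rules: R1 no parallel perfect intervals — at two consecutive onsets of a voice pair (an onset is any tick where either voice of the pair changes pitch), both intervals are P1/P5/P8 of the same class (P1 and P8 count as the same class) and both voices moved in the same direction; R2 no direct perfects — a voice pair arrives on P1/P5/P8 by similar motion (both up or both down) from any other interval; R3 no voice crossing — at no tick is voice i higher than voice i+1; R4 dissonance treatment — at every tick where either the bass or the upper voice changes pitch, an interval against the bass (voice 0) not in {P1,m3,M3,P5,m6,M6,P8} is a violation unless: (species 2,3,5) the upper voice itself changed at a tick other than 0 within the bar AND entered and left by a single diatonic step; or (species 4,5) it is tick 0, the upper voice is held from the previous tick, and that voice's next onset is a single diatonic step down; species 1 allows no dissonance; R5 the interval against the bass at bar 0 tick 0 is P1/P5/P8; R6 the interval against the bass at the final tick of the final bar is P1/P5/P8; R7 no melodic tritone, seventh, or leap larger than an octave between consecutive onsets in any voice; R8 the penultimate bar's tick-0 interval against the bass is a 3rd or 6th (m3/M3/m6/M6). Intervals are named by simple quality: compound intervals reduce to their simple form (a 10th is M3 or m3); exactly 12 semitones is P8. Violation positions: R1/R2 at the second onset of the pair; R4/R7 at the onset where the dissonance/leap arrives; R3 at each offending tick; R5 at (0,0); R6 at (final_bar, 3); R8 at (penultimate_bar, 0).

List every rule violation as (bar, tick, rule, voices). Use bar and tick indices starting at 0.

(4, 0, R2, (0, 1))
(6, 0, R4, (0, 1))
(7, 0, R7, (1,))
(8, 0, R2, (0, 1))
(8, 1, R4, (0, 1))
(8, 2, R4, (0, 1))
(9, 0, R7, (1,))

bar 0: v0=G3 v1=G4 downbeat P8
bar 1: v0=B3 v1=D4 downbeat m3
bar 2: v0=A3 v1=F4 downbeat m6
bar 3: v0=B3 v1=G4 downbeat m6
bar 4: v0=C4 v1=C5 downbeat P8
bar 5: v0=A3 v1=C4 downbeat m3
bar 6: v0=G3 v1=F5 downbeat m7
bar 7: v0=F3 v1=D4 downbeat M6
bar 8: v0=E3 v1=B3 downbeat P5
bar 9: v0=A3 v1=F4 downbeat m6
bar 10: v0=G3 v1=G4 downbeat P8
  -> R2 @ bar 4 tick 0 v(0, 1): B3/G4 m6 -> C4/C5 P8 similar
  -> R4 @ bar 6 tick 0 v(0, 1): G3/F5 m7 untreated
  -> R7 @ bar 7 tick 0 v(1,): F5->D4 leap 15st
  -> R2 @ bar 8 tick 0 v(0, 1): F3/D4 M6 -> E3/B3 P5 similar
  -> R4 @ bar 8 tick 1 v(0, 1): E3/A3 P4 untreated
  -> R4 @ bar 8 tick 2 v(0, 1): E3/D4 m7 untreated
  -> R7 @ bar 9 tick 0 v(1,): B3->F4 leap 6st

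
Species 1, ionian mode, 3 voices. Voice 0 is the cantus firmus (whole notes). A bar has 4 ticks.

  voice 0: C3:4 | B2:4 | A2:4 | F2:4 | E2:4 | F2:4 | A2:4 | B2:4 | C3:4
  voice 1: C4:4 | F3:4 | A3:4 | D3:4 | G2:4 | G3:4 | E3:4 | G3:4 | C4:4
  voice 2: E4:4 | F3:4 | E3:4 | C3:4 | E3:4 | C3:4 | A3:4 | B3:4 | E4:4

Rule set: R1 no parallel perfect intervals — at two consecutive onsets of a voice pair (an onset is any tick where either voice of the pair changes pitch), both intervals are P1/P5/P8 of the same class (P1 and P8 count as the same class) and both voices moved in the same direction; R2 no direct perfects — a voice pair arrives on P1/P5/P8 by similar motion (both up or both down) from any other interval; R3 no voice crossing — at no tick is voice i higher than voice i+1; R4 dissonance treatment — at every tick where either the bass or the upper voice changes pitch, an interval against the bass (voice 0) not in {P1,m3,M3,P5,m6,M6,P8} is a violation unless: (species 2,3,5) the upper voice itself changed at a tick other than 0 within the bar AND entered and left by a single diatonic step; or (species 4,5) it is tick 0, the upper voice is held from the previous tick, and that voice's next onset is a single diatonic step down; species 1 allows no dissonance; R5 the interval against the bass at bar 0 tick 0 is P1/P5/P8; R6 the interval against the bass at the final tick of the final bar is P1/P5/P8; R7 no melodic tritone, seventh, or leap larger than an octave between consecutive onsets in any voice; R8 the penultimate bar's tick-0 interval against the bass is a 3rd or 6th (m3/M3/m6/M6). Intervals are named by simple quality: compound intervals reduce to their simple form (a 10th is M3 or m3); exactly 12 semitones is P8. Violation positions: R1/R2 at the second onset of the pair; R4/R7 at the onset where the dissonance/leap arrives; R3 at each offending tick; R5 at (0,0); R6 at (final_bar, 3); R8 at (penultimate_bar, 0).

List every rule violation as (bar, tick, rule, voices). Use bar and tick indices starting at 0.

bar 0: v0=C3 v1=C4 v2=E4 downbeat M3
bar 1: v0=B2 v1=F3 v2=F3 downbeat TT
bar 2: v0=A2 v1=A3 v2=E3 downbeat P5
bar 3: v0=F2 v1=D3 v2=C3 downbeat P5
bar 4: v0=E2 v1=G2 v2=E3 downbeat P8
bar 5: v0=F2 v1=G3 v2=C3 downbeat P5
bar 6: v0=A2 v1=E3 v2=A3 downbeat P8
bar 7: v0=B2 v1=G3 v2=B3 downbeat P8
bar 8: v0=C3 v1=C4 v2=E4 downbeat M3
  -> R5 @ bar 0 tick 0 v(0, 2): opens on M3
  -> R2 @ bar 1 tick 0 v(1, 2): C4/E4 M3 -> F3/F3 P1 similar
  -> R4 @ bar 1 tick 0 v(0, 1): B2/F3 TT untreated
  -> R4 @ bar 1 tick 0 v(0, 2): B2/F3 TT untreated
  -> R7 @ bar 1 tick 0 v(2,): E4->F3 leap 11st
  -> R2 @ bar 2 tick 0 v(0, 2): B2/F3 TT -> A2/E3 P5 similar
  -> R3 @ bar 2 tick 0 v(1, 2): A3 above E3
  -> R3 @ bar 2 tick 1 v(1, 2): A3 above E3
  -> R3 @ bar 2 tick 2 v(1, 2): A3 above E3
  -> R3 @ bar 2 tick 3 v(1, 2): A3 above E3
  -> R1 @ bar 3 tick 0 v(0, 2): A2/E3 P5 -> F2/C3 P5 similar
  -> R3 @ bar 3 tick 0 v(1, 2): D3 above C3
  -> R3 @ bar 3 tick 1 v(1, 2): D3 above C3
  -> R3 @ bar 3 tick 2 v(1, 2): D3 above C3
  -> R3 @ bar 3 tick 3 v(1, 2): D3 above C3
  -> R3 @ bar 5 tick 0 v(1, 2): G3 above C3
  -> R4 @ bar 5 tick 0 v(0, 1): F2/G3 M2 untreated
  -> R3 @ bar 5 tick 1 v(1, 2): G3 above C3
  -> R3 @ bar 5 tick 2 v(1, 2): G3 above C3
  -> R3 @ bar 5 tick 3 v(1, 2): G3 above C3
  -> R2 @ bar 6 tick 0 v(0, 2): F2/C3 P5 -> A2/A3 P8 similar
  -> R1 @ bar 7 tick 0 v(0, 2): A2/A3 P8 -> B2/B3 P8 similar
  -> R8 @ bar 7 tick 0 v(0, 2): penult P8 not 3rd/6th
  -> R2 @ bar 8 tick 0 v(0, 1): B2/G3 m6 -> C3/C4 P8 similar
  -> R6 @ bar 8 tick 3 v(0, 2): closes on M3

(0, 0, R5, (0, 2))
(1, 0, R2, (1, 2))
(1, 0, R4, (0, 1))
(1, 0, R4, (0, 2))
(1, 0, R7, (2,))
(2, 0, R2, (0, 2))
(2, 0, R3, (1, 2))
(2, 1, R3, (1, 2))
(2, 2, R3, (1, 2))
(2, 3, R3, (1, 2))
(3, 0, R1, (0, 2))
(3, 0, R3, (1, 2))
(3, 1, R3, (1, 2))
(3, 2, R3, (1, 2))
(3, 3, R3, (1, 2))
(5, 0, R3, (1, 2))
(5, 0, R4, (0, 1))
(5, 1, R3, (1, 2))
(5, 2, R3, (1, 2))
(5, 3, R3, (1, 2))
(6, 0, R2, (0, 2))
(7, 0, R1, (0, 2))
(7, 0, R8, (0, 2))
(8, 0, R2, (0, 1))
(8, 3, R6, (0, 2))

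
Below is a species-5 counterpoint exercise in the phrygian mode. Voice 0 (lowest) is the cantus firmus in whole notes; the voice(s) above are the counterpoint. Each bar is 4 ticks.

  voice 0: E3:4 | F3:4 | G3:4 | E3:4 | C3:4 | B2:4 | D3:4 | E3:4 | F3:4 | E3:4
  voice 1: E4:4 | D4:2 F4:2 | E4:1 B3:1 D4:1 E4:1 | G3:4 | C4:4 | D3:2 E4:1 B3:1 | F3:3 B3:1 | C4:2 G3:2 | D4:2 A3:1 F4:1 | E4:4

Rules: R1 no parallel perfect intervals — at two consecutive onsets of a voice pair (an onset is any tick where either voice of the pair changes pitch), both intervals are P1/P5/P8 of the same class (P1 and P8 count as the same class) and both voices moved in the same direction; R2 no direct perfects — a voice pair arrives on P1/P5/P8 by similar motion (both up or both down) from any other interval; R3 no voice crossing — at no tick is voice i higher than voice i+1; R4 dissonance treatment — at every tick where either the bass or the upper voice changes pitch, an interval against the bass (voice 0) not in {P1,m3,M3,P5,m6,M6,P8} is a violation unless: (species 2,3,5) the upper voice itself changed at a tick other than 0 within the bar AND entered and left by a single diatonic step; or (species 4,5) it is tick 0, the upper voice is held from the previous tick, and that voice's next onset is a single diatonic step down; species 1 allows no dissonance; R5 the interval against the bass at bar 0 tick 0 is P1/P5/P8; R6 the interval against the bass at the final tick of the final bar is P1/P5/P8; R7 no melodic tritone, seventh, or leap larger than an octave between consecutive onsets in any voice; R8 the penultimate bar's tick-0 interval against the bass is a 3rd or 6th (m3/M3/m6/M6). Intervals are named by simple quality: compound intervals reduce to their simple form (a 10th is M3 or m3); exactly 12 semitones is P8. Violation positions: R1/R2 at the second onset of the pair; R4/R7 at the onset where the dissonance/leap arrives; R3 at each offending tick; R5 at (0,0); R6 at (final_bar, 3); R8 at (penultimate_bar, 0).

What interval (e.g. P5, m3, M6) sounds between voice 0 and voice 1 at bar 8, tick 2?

voice 0=F3 voice 1=A3 -> M3

M3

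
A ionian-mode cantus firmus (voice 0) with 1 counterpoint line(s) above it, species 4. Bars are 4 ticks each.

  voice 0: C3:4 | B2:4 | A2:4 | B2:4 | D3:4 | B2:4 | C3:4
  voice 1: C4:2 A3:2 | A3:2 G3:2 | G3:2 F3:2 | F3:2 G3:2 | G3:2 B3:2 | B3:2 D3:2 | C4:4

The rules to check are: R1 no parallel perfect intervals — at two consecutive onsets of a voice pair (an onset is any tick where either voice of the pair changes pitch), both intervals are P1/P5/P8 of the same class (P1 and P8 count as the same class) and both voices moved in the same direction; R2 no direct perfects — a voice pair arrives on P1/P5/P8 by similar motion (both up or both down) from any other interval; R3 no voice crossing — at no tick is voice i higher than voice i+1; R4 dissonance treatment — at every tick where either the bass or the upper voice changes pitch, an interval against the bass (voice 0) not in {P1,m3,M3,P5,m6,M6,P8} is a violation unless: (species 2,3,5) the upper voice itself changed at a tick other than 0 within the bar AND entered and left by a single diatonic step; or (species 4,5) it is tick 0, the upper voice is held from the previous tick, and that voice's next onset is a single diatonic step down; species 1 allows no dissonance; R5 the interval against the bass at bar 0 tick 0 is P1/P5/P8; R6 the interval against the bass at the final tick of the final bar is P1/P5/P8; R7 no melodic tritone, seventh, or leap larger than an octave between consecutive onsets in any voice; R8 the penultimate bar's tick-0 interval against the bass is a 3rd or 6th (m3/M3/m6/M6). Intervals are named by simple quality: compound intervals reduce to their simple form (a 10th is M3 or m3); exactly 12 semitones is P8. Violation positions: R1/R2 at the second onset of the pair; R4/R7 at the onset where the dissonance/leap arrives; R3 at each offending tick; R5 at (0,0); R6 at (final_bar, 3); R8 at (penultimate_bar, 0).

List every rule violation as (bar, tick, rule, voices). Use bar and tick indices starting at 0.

bar 0: v0=C3 v1=C4 downbeat P8
bar 1: v0=B2 v1=A3 downbeat m7
bar 2: v0=A2 v1=G3 downbeat m7
bar 3: v0=B2 v1=F3 downbeat TT
bar 4: v0=D3 v1=G3 downbeat P4
bar 5: v0=B2 v1=B3 downbeat P8
bar 6: v0=C3 v1=C4 downbeat P8
  -> R4 @ bar 3 tick 0 v(0, 1): B2/F3 TT untreated
  -> R4 @ bar 4 tick 0 v(0, 1): D3/G3 P4 untreated
  -> R8 @ bar 5 tick 0 v(0, 1): penult P8 not 3rd/6th
  -> R2 @ bar 6 tick 0 v(0, 1): B2/D3 m3 -> C3/C4 P8 similar
  -> R7 @ bar 6 tick 0 v(1,): D3->C4 leap 10st

(3, 0, R4, (0, 1))
(4, 0, R4, (0, 1))
(5, 0, R8, (0, 1))
(6, 0, R2, (0, 1))
(6, 0, R7, (1,))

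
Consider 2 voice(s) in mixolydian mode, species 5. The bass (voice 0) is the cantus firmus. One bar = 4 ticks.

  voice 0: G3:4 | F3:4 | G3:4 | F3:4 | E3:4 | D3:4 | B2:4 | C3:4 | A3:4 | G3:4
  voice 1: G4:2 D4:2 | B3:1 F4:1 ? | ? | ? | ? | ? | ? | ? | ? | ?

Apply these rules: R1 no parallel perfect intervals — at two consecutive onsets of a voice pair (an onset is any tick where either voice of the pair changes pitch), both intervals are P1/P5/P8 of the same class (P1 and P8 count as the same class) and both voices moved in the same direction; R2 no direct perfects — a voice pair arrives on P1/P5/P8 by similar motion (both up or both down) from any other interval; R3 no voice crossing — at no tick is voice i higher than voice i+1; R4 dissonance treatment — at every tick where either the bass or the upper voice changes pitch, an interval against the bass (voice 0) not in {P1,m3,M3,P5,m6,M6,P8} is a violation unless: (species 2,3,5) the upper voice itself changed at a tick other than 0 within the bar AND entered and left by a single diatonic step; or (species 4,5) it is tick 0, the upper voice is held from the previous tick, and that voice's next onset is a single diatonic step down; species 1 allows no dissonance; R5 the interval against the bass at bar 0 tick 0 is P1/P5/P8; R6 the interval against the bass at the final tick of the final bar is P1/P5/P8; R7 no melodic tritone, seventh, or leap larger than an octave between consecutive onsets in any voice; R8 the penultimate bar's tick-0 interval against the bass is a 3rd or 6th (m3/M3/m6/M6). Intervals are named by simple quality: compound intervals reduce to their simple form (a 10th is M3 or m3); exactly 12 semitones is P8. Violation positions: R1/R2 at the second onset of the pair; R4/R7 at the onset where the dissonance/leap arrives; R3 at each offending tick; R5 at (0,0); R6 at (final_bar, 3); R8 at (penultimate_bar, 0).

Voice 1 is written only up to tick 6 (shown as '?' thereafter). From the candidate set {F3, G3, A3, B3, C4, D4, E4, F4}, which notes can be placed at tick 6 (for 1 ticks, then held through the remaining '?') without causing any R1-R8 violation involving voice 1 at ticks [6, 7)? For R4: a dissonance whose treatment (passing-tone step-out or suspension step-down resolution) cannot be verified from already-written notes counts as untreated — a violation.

{A3, C4, D4, F3, F4}

F3: legal
G3: violates R4,R7
A3: legal
B3: violates R4,R7
C4: legal
D4: legal
E4: violates R4
F4: legal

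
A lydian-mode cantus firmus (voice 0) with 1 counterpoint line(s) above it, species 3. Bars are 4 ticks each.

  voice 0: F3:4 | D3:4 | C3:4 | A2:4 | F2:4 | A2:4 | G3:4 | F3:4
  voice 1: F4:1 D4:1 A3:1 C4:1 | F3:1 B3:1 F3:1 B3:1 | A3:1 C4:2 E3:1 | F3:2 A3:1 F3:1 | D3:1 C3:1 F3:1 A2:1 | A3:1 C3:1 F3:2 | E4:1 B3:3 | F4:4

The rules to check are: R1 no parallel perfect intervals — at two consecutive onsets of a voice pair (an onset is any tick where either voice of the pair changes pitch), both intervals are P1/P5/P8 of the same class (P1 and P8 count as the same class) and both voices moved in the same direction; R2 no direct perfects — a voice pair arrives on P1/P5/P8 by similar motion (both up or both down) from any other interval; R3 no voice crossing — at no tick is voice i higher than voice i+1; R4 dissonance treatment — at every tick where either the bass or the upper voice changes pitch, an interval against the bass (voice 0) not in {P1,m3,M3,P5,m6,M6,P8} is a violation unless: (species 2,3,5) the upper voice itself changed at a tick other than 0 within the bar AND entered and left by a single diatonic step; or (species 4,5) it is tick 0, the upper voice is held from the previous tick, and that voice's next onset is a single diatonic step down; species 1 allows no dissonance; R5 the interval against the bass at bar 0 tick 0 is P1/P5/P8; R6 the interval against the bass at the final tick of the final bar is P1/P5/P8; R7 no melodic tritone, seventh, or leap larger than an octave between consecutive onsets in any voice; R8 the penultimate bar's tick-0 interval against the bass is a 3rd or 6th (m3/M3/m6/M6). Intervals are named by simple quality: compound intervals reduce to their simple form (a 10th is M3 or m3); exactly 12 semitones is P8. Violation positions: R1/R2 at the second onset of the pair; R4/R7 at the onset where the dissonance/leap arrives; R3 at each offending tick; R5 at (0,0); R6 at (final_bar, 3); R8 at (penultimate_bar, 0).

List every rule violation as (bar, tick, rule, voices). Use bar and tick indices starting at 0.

bar 0: v0=F3 v1=F4 downbeat P8
bar 1: v0=D3 v1=F3 downbeat m3
bar 2: v0=C3 v1=A3 downbeat M6
bar 3: v0=A2 v1=F3 downbeat m6
bar 4: v0=F2 v1=D3 downbeat M6
bar 5: v0=A2 v1=A3 downbeat P8
bar 6: v0=G3 v1=E4 downbeat M6
bar 7: v0=F3 v1=F4 downbeat P8
  -> R7 @ bar 1 tick 1 v(1,): F3->B3 leap 6st
  -> R7 @ bar 1 tick 2 v(1,): B3->F3 leap 6st
  -> R7 @ bar 1 tick 3 v(1,): F3->B3 leap 6st
  -> R2 @ bar 5 tick 0 v(0, 1): F2/A2 M3 -> A2/A3 P8 similar
  -> R7 @ bar 6 tick 0 v(0,): A2->G3 leap 10st
  -> R7 @ bar 6 tick 0 v(1,): F3->E4 leap 11st
  -> R7 @ bar 7 tick 0 v(1,): B3->F4 leap 6st

(1, 1, R7, (1,))
(1, 2, R7, (1,))
(1, 3, R7, (1,))
(5, 0, R2, (0, 1))
(6, 0, R7, (0,))
(6, 0, R7, (1,))
(7, 0, R7, (1,))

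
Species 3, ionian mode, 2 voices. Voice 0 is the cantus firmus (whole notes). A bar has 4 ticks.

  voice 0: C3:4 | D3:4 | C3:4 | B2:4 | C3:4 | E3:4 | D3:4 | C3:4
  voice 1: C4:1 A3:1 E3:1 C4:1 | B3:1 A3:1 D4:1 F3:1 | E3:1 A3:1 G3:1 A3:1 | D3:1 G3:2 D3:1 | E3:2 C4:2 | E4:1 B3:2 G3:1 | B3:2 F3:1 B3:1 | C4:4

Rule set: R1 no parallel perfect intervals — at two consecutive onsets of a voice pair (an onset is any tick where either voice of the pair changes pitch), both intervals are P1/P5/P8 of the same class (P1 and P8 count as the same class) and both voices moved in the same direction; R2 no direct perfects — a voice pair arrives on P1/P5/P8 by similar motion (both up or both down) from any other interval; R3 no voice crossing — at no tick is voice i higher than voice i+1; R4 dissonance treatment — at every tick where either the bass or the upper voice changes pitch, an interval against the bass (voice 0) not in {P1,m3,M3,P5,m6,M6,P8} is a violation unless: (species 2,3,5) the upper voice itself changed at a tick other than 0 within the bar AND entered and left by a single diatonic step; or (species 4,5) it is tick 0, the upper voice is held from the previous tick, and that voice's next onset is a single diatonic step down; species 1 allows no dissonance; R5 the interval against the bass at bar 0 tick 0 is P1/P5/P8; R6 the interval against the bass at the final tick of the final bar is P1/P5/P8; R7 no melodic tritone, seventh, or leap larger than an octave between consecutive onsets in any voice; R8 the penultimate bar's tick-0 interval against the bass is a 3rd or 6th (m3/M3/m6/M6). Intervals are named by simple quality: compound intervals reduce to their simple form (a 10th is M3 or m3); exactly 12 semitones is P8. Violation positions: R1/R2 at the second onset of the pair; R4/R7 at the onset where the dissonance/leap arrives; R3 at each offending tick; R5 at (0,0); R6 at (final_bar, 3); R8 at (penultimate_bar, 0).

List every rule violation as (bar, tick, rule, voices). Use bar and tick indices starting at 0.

bar 0: v0=C3 v1=C4 downbeat P8
bar 1: v0=D3 v1=B3 downbeat M6
bar 2: v0=C3 v1=E3 downbeat M3
bar 3: v0=B2 v1=D3 downbeat m3
bar 4: v0=C3 v1=E3 downbeat M3
bar 5: v0=E3 v1=E4 downbeat P8
bar 6: v0=D3 v1=B3 downbeat M6
bar 7: v0=C3 v1=C4 downbeat P8
  -> R1 @ bar 5 tick 0 v(0, 1): C3/C4 P8 -> E3/E4 P8 similar
  -> R7 @ bar 6 tick 2 v(1,): B3->F3 leap 6st
  -> R7 @ bar 6 tick 3 v(1,): F3->B3 leap 6st

(5, 0, R1, (0, 1))
(6, 2, R7, (1,))
(6, 3, R7, (1,))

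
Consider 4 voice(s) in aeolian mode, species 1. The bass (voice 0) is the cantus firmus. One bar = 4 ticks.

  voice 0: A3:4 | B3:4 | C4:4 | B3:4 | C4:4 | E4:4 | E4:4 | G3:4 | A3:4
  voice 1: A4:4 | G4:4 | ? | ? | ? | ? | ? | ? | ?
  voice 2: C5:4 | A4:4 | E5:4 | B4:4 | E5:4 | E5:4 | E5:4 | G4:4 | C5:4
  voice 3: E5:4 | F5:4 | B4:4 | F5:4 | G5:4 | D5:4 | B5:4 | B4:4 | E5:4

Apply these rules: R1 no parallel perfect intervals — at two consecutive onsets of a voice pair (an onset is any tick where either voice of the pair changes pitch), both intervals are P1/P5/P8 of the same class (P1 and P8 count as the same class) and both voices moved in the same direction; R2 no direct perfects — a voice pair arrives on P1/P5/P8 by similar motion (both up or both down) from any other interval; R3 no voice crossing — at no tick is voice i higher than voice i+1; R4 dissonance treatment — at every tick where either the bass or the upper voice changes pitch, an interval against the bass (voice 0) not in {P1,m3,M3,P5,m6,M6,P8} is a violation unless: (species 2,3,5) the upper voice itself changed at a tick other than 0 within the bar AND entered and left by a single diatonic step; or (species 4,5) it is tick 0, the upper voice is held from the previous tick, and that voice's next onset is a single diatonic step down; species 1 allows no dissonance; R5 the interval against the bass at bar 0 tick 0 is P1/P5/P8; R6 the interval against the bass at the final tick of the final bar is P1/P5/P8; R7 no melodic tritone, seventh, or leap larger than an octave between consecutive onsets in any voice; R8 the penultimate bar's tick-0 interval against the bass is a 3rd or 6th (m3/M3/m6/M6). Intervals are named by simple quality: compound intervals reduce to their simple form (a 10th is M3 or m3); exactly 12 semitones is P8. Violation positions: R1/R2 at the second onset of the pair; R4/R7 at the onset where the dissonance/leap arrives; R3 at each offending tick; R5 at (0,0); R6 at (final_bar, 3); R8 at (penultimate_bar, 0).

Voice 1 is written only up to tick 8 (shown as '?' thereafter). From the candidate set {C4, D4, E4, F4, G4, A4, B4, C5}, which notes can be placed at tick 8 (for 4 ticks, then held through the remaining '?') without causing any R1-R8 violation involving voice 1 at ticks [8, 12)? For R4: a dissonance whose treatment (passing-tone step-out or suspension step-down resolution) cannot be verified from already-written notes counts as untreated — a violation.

{C4, G4}

C4: legal
D4: violates R4
E4: violates R2
F4: violates R4
G4: legal
A4: violates R2
B4: violates R4
C5: violates R2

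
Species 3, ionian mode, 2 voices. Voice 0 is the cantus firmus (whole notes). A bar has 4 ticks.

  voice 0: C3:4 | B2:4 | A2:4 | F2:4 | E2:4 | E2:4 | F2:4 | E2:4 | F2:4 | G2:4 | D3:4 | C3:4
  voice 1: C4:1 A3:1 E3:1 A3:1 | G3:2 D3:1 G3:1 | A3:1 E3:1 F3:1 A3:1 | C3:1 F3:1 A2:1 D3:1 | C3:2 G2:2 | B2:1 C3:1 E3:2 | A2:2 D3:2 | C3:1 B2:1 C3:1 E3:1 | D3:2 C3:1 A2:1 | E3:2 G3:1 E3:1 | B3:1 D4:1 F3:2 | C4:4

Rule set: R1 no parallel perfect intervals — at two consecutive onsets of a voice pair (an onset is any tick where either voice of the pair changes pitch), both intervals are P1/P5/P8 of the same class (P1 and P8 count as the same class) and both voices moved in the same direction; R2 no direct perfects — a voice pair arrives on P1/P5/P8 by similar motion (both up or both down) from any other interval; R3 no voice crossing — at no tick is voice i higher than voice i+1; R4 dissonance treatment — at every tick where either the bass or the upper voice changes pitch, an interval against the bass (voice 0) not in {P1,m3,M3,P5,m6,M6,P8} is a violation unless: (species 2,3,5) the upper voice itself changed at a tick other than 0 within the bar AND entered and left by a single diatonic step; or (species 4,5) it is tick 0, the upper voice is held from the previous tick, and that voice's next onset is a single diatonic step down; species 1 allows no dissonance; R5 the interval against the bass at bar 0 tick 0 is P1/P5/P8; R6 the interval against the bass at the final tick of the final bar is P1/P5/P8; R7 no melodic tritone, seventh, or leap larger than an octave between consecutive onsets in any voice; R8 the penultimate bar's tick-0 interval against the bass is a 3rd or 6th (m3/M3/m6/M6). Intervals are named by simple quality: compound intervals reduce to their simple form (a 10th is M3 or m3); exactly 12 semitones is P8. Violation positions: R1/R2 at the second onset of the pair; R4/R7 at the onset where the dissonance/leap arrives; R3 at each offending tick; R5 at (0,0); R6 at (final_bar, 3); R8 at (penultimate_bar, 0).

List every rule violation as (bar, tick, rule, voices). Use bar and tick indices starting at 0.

bar 0: v0=C3 v1=C4 downbeat P8
bar 1: v0=B2 v1=G3 downbeat m6
bar 2: v0=A2 v1=A3 downbeat P8
bar 3: v0=F2 v1=C3 downbeat P5
bar 4: v0=E2 v1=C3 downbeat m6
bar 5: v0=E2 v1=B2 downbeat P5
bar 6: v0=F2 v1=A2 downbeat M3
bar 7: v0=E2 v1=C3 downbeat m6
bar 8: v0=F2 v1=D3 downbeat M6
bar 9: v0=G2 v1=E3 downbeat M6
bar 10: v0=D3 v1=B3 downbeat M6
bar 11: v0=C3 v1=C4 downbeat P8
  -> R2 @ bar 3 tick 0 v(0, 1): A2/A3 P8 -> F2/C3 P5 similar

(3, 0, R2, (0, 1))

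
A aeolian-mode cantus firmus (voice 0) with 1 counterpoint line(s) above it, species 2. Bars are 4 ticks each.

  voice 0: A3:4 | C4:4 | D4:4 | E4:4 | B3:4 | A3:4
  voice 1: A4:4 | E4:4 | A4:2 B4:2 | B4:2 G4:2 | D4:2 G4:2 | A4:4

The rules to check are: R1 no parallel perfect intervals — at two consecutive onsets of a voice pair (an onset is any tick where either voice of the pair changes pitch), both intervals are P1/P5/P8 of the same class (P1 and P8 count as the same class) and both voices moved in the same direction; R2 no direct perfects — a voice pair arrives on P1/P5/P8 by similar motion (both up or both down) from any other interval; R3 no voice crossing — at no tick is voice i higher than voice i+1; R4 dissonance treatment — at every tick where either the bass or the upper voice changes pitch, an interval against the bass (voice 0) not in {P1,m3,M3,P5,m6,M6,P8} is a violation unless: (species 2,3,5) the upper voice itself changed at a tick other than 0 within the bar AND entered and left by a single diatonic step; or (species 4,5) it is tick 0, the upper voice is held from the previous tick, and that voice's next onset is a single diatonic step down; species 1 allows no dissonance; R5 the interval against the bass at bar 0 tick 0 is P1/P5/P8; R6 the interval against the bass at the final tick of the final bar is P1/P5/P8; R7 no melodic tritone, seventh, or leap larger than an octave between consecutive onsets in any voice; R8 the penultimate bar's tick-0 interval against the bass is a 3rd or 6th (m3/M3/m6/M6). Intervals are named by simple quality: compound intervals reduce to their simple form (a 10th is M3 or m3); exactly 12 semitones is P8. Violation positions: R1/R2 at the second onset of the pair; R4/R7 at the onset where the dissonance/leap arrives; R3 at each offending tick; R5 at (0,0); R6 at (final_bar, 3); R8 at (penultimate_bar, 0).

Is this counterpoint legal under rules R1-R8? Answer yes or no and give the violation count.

No (1 violations)

bar 0: v0=A3 v1=A4 (P8)
bar 1: v0=C4 v1=E4 (M3)
bar 2: v0=D4 v1=A4 (P5)
bar 3: v0=E4 v1=B4 (P5)
bar 4: v0=B3 v1=D4 (m3)
bar 5: v0=A3 v1=A4 (P8)
  R2 @ bar2.0: C4/E4 M3 -> D4/A4 P5 similar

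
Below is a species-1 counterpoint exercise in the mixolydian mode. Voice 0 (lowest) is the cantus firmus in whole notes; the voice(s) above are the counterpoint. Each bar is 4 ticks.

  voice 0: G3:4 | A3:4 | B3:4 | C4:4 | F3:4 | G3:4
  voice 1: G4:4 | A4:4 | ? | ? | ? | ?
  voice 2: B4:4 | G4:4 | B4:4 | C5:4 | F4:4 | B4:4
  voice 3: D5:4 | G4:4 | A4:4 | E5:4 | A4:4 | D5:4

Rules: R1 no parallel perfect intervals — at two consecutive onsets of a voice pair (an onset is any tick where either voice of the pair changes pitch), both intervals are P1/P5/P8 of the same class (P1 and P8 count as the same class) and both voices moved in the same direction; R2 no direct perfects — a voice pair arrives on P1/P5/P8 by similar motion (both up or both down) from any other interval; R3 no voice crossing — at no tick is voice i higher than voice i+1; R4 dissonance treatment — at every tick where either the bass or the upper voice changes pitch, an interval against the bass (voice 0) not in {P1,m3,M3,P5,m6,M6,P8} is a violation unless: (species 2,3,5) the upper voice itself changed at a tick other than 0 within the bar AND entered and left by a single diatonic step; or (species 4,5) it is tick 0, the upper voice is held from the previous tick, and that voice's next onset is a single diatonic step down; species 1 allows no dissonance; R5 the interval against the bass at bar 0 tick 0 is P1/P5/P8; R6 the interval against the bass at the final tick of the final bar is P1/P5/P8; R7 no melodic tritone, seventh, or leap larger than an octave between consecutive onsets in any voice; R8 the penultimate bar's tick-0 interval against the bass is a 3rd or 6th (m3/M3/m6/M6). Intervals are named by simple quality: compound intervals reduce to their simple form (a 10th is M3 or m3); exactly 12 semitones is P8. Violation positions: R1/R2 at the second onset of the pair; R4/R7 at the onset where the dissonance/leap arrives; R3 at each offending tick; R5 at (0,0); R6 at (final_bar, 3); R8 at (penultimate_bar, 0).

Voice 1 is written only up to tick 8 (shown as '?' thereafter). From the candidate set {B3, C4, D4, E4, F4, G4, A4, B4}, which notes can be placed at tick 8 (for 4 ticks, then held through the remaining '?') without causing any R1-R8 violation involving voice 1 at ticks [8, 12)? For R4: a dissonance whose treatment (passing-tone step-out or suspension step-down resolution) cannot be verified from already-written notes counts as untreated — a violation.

{D4, G4}

B3: violates R7
C4: violates R4
D4: legal
E4: violates R4
F4: violates R4
G4: legal
A4: violates R4
B4: violates R1,R2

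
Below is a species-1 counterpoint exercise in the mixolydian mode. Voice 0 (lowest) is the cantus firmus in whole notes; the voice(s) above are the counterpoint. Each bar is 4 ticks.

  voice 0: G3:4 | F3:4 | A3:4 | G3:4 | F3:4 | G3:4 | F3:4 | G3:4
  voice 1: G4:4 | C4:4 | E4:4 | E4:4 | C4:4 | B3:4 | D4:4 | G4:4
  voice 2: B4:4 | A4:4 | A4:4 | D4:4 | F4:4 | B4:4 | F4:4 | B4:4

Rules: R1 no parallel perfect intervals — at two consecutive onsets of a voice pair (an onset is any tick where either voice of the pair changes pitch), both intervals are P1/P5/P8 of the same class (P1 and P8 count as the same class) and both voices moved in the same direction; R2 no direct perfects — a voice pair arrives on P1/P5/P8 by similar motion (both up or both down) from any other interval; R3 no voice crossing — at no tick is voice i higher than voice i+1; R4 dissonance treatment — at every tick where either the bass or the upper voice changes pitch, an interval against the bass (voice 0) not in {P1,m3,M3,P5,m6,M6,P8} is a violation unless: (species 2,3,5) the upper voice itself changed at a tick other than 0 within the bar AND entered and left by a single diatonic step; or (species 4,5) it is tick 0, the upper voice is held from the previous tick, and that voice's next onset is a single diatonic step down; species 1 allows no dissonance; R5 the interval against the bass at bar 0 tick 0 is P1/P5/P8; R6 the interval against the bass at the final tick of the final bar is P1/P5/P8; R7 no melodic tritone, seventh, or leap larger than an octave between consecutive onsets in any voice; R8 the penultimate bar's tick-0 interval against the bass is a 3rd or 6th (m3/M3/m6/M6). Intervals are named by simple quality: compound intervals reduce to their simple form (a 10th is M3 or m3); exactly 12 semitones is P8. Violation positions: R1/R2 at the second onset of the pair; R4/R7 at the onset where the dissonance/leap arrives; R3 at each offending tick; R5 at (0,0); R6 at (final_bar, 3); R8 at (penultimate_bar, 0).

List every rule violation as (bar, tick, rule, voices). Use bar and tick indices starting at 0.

(0, 0, R5, (0, 2))
(1, 0, R2, (0, 1))
(2, 0, R1, (0, 1))
(3, 0, R2, (0, 2))
(3, 0, R3, (1, 2))
(3, 1, R3, (1, 2))
(3, 2, R3, (1, 2))
(3, 3, R3, (1, 2))
(4, 0, R2, (0, 1))
(5, 0, R7, (2,))
(6, 0, R2, (0, 2))
(6, 0, R7, (2,))
(6, 0, R8, (0, 2))
(7, 0, R2, (0, 1))
(7, 0, R7, (2,))
(7, 3, R6, (0, 2))

bar 0: v0=G3 v1=G4 v2=B4 downbeat M3
bar 1: v0=F3 v1=C4 v2=A4 downbeat M3
bar 2: v0=A3 v1=E4 v2=A4 downbeat P8
bar 3: v0=G3 v1=E4 v2=D4 downbeat P5
bar 4: v0=F3 v1=C4 v2=F4 downbeat P8
bar 5: v0=G3 v1=B3 v2=B4 downbeat M3
bar 6: v0=F3 v1=D4 v2=F4 downbeat P8
bar 7: v0=G3 v1=G4 v2=B4 downbeat M3
  -> R5 @ bar 0 tick 0 v(0, 2): opens on M3
  -> R2 @ bar 1 tick 0 v(0, 1): G3/G4 P8 -> F3/C4 P5 similar
  -> R1 @ bar 2 tick 0 v(0, 1): F3/C4 P5 -> A3/E4 P5 similar
  -> R2 @ bar 3 tick 0 v(0, 2): A3/A4 P8 -> G3/D4 P5 similar
  -> R3 @ bar 3 tick 0 v(1, 2): E4 above D4
  -> R3 @ bar 3 tick 1 v(1, 2): E4 above D4
  -> R3 @ bar 3 tick 2 v(1, 2): E4 above D4
  -> R3 @ bar 3 tick 3 v(1, 2): E4 above D4
  -> R2 @ bar 4 tick 0 v(0, 1): G3/E4 M6 -> F3/C4 P5 similar
  -> R7 @ bar 5 tick 0 v(2,): F4->B4 leap 6st
  -> R2 @ bar 6 tick 0 v(0, 2): G3/B4 M3 -> F3/F4 P8 similar
  -> R7 @ bar 6 tick 0 v(2,): B4->F4 leap 6st
  -> R8 @ bar 6 tick 0 v(0, 2): penult P8 not 3rd/6th
  -> R2 @ bar 7 tick 0 v(0, 1): F3/D4 M6 -> G3/G4 P8 similar
  -> R7 @ bar 7 tick 0 v(2,): F4->B4 leap 6st
  -> R6 @ bar 7 tick 3 v(0, 2): closes on M3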